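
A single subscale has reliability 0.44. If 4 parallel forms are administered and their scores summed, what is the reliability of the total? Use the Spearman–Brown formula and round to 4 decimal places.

0.7586

ρ_k = kρ / (1 + (k−1)ρ) = 4·0.44 / (1 + 3·0.44) = 1.760 / 2.320 = 0.7586.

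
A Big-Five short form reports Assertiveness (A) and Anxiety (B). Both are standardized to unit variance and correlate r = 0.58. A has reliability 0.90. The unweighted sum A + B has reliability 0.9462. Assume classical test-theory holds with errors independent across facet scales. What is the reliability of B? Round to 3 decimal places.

0.930

Var(A+B) = 2 + 2·0.58 = 3.160.
True-score variance = ρ_A + ρ_B + 2·0.58, so 0.9462 = (0.90 + ρ_B + 1.16) / 3.160.
ρ_B = 0.9462·3.160 − 0.90 − 1.16 = 0.930.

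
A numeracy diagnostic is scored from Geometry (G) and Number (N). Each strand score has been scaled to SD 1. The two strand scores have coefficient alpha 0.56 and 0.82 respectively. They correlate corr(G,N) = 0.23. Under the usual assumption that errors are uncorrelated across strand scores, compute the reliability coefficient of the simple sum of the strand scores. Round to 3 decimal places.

Var(G+N) = 2 + 2·[0.23] = 2 + 0.46 = 2.46.
Because errors are independent across components, Cov(Tᵢ,Tⱼ) = Cov(Xᵢ,Xⱼ); the off-diagonal part of the true-score variance is the same as above.
True-score variance = [0.56 + 0.82] + 0.46 = 1.38 + 0.46 = 1.84.
Reliability = 1.84 / 2.46 = 0.748.

0.748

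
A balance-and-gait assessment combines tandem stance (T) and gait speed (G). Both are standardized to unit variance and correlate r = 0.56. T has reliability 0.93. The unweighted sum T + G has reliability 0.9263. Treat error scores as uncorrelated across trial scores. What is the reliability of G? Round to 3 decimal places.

Var(T+G) = 2 + 2·0.56 = 3.120.
True-score variance = ρ_T + ρ_G + 2·0.56, so 0.9263 = (0.93 + ρ_G + 1.12) / 3.120.
ρ_G = 0.9263·3.120 − 0.93 − 1.12 = 0.840.

0.840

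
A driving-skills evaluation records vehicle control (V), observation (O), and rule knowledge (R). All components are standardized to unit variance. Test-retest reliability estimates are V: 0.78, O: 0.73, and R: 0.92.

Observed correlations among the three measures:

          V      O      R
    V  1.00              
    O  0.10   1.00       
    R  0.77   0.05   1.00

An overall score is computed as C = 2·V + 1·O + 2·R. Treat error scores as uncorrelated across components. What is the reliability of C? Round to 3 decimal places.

0.907

Var(C) = 2² + 1 + 2² + 2·[2·0.10 + 4·0.77 + 2·0.05] = 9 + 6.76 = 15.76.
Because errors are independent across components, Cov(Tᵢ,Tⱼ) = Cov(Xᵢ,Xⱼ); the off-diagonal part of the true-score variance is the same as above.
True-score variance = [2²·0.78 + 0.73 + 2²·0.92] + 6.76 = 7.53 + 6.76 = 14.29.
Reliability = 14.29 / 15.76 = 0.907.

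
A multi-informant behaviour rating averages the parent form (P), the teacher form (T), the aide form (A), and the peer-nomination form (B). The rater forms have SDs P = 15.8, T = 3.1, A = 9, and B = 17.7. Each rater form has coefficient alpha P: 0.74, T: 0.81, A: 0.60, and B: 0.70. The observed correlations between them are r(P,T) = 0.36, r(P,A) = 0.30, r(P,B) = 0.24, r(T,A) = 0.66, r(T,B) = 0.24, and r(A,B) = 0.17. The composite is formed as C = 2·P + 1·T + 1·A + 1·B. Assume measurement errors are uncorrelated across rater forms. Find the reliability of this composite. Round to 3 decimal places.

0.809

Var(C) = 2²·15.8² + 3.1² + 9² + 17.7² + 2·[2·15.8·3.1·0.36 + 2·15.8·9·0.30 + 2·15.8·17.7·0.24 + 3.1·9·0.66 + 3.1·17.7·0.24 + 9·17.7·0.17] = 1402.46 + 626.972 = 2029.43.
Under uncorrelated errors the observed covariances equal the true-score covariances, so only the own-variance terms attenuate.
True-score variance = [2²·15.8²·0.74 + 3.1²·0.81 + 9²·0.60 + 17.7²·0.70] + 626.972 = 1014.62 + 626.972 = 1641.59.
Reliability = 1641.59 / 2029.43 = 0.809.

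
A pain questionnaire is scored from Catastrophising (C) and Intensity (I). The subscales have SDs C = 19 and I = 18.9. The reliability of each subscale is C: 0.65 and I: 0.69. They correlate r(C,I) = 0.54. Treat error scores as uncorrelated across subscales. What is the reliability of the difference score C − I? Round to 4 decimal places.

Var(C−I) = 19² + 18.9² − 2·19·18.9·0.54 = 718.21 − 387.828 = 330.382.
Under uncorrelated errors the observed covariances equal the true-score covariances, so only the own-variance terms attenuate.
True-score variance = [19²·0.65 + 18.9²·0.69] − 387.828 = 481.125 − 387.828 = 93.2969.
Reliability = 93.2969 / 330.382 = 0.2824.

0.2824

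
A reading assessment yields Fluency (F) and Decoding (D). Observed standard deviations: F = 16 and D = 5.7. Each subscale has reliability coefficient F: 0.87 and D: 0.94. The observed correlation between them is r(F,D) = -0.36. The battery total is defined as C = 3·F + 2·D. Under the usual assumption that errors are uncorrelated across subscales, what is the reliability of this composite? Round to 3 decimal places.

Var(C) = 3²·16² + 2²·5.7² + 2·[6·16·5.7·(-0.36)] = 2433.96 − 393.984 = 2039.98.
Under uncorrelated errors the observed covariances equal the true-score covariances, so only the own-variance terms attenuate.
True-score variance = [3²·16²·0.87 + 2²·5.7²·0.94] − 393.984 = 2126.64 − 393.984 = 1732.66.
Reliability = 1732.66 / 2039.98 = 0.849.

0.849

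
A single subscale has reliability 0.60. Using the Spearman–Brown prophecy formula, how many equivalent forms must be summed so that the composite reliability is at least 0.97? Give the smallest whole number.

k ≥ ρ*(1−ρ₁)/(ρ₁(1−ρ*)) = 0.97·0.40 / (0.60·0.03) = 21.556.
Smallest integer k = 22.

22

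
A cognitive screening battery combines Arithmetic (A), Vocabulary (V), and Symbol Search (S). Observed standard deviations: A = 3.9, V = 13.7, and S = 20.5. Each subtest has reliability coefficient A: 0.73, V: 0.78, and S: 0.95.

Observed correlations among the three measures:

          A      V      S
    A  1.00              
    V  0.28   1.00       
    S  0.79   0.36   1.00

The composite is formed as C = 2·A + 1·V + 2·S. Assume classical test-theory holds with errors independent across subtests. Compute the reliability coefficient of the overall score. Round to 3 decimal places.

Var(C) = 2²·3.9² + 13.7² + 2²·20.5² + 2·[2·3.9·13.7·0.28 + 4·3.9·20.5·0.79 + 2·13.7·20.5·0.36] = 1929.53 + 969.55 = 2899.08.
Under uncorrelated errors the observed covariances equal the true-score covariances, so only the own-variance terms attenuate.
True-score variance = [2²·3.9²·0.73 + 13.7²·0.78 + 2²·20.5²·0.95] + 969.55 = 1787.76 + 969.55 = 2757.31.
Reliability = 2757.31 / 2899.08 = 0.951.

0.951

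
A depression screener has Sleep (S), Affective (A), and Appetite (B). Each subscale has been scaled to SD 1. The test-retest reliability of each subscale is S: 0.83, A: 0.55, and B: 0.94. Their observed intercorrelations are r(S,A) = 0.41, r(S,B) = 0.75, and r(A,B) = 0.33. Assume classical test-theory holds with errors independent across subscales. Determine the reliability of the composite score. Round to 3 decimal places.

Var(S+A+B) = 3 + 2·[0.41 + 0.75 + 0.33] = 3 + 2.98 = 5.98.
Under uncorrelated errors the observed covariances equal the true-score covariances, so only the own-variance terms attenuate.
True-score variance = [0.83 + 0.55 + 0.94] + 2.98 = 2.32 + 2.98 = 5.3.
Reliability = 5.3 / 5.98 = 0.886.

0.886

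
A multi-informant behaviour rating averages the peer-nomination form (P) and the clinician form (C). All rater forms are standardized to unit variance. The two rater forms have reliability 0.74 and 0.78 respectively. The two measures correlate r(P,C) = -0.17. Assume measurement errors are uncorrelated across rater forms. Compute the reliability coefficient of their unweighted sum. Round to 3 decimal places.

0.711

Var(P+C) = 2 + 2·[(-0.17)] = 2 − 0.34 = 1.66.
Because errors are independent across components, Cov(Tᵢ,Tⱼ) = Cov(Xᵢ,Xⱼ); the off-diagonal part of the true-score variance is the same as above.
True-score variance = [0.74 + 0.78] − 0.34 = 1.52 − 0.34 = 1.18.
Reliability = 1.18 / 1.66 = 0.711.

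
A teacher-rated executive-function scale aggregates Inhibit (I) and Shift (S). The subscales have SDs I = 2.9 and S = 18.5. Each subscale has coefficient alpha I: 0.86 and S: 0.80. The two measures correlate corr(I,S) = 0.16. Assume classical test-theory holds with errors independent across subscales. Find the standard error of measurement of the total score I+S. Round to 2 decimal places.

Var(total) = 350.66 + 17.168 = 367.828.
True-score variance = 281.033 + 17.168 = 298.201, so reliability = 0.8107.
Error variance = 367.828 − 298.201 = 69.6274; SEM = √69.6274 = 8.34.

8.34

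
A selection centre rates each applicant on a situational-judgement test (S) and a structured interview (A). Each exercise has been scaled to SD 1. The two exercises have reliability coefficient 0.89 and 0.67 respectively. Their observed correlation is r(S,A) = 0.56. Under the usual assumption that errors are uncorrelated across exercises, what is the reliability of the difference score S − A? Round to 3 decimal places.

Var(S−A) = 1 + 1 − 2·0.56 = 2 − 1.12 = 0.88.
Under uncorrelated errors the observed covariances equal the true-score covariances, so only the own-variance terms attenuate.
True-score variance = [0.89 + 0.67] − 1.12 = 1.56 − 1.12 = 0.44.
Reliability = 0.44 / 0.88 = 0.500.

0.500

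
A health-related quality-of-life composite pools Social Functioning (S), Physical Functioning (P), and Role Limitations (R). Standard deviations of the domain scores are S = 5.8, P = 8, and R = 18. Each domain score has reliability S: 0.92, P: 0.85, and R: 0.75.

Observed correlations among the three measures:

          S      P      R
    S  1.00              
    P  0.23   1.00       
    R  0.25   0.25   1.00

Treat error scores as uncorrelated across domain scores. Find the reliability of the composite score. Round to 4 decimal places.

0.8355

Var(S+P+R) = 5.8² + 8² + 18² + 2·[5.8·8·0.23 + 5.8·18·0.25 + 8·18·0.25] = 421.64 + 145.544 = 567.184.
Under uncorrelated errors the observed covariances equal the true-score covariances, so only the own-variance terms attenuate.
True-score variance = [5.8²·0.92 + 8²·0.85 + 18²·0.75] + 145.544 = 328.349 + 145.544 = 473.893.
Reliability = 473.893 / 567.184 = 0.8355.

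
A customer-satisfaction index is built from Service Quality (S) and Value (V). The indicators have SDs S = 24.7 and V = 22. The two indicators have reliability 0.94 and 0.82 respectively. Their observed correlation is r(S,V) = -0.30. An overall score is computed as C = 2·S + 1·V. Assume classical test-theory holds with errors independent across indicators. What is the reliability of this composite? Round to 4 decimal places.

0.8972

Var(C) = 2²·24.7² + 22² + 2·[2·24.7·22·(-0.30)] = 2924.36 − 652.08 = 2272.28.
Under uncorrelated errors the observed covariances equal the true-score covariances, so only the own-variance terms attenuate.
True-score variance = [2²·24.7²·0.94 + 22²·0.82] − 652.08 = 2690.82 − 652.08 = 2038.74.
Reliability = 2038.74 / 2272.28 = 0.8972.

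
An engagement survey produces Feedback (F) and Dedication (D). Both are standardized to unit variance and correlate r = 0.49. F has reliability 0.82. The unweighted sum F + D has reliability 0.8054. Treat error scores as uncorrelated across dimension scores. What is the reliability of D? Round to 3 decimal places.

0.600

Var(F+D) = 2 + 2·0.49 = 2.980.
True-score variance = ρ_F + ρ_D + 2·0.49, so 0.8054 = (0.82 + ρ_D + 0.98) / 2.980.
ρ_D = 0.8054·2.980 − 0.82 − 0.98 = 0.600.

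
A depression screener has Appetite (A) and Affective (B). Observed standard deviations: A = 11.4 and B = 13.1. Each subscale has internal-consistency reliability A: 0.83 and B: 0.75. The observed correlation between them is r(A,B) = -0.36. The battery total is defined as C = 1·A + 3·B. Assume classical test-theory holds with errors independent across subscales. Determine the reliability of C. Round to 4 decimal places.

Var(C) = 11.4² + 3²·13.1² + 2·[3·11.4·13.1·(-0.36)] = 1674.45 − 322.574 = 1351.88.
Because errors are independent across components, Cov(Tᵢ,Tⱼ) = Cov(Xᵢ,Xⱼ); the off-diagonal part of the true-score variance is the same as above.
True-score variance = [11.4²·0.83 + 3²·13.1²·0.75] − 322.574 = 1266.23 − 322.574 = 943.66.
Reliability = 943.66 / 1351.88 = 0.6980.

0.6980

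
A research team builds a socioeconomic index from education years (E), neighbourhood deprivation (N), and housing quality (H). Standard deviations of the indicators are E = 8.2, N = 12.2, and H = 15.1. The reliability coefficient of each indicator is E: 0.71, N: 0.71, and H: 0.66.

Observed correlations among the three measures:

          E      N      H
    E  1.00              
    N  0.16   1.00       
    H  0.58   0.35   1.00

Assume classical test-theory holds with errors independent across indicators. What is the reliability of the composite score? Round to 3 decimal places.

0.813

Var(E+N+H) = 8.2² + 12.2² + 15.1² + 2·[8.2·12.2·0.16 + 8.2·15.1·0.58 + 12.2·15.1·0.35] = 444.09 + 304.598 = 748.688.
With uncorrelated errors the cross-covariances are all true-score covariance, so they carry over unchanged; only the diagonal terms shrink to ρᵢσᵢ².
True-score variance = [8.2²·0.71 + 12.2²·0.71 + 15.1²·0.66] + 304.598 = 303.903 + 304.598 = 608.501.
Reliability = 608.501 / 748.688 = 0.813.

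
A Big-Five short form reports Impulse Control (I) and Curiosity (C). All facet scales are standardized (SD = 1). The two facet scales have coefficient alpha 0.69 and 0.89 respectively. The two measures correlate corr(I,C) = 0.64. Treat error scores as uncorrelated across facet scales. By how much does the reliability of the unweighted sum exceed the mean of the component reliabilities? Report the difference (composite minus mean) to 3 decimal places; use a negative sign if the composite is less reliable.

Var(sum) = 2 + 1.28 = 3.28; true-score variance = 1.58 + 1.28 = 2.86; composite reliability = 0.8720.
Mean component reliability = 0.7900.
Difference = 0.8720 − 0.7900 = 0.082.

0.082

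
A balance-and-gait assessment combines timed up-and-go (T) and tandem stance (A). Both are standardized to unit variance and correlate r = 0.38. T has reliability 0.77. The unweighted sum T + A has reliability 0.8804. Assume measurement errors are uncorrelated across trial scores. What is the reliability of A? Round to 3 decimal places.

0.900

Var(T+A) = 2 + 2·0.38 = 2.760.
True-score variance = ρ_T + ρ_A + 2·0.38, so 0.8804 = (0.77 + ρ_A + 0.76) / 2.760.
ρ_A = 0.8804·2.760 − 0.77 − 0.76 = 0.900.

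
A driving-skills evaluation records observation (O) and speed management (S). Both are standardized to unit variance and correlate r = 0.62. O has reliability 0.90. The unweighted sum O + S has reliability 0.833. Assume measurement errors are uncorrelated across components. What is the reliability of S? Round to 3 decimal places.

Var(O+S) = 2 + 2·0.62 = 3.240.
True-score variance = ρ_O + ρ_S + 2·0.62, so 0.833 = (0.90 + ρ_S + 1.24) / 3.240.
ρ_S = 0.833·3.240 − 0.90 − 1.24 = 0.559.

0.559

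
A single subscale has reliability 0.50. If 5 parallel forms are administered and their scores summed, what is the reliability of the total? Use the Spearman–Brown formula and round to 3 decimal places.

ρ_k = kρ / (1 + (k−1)ρ) = 5·0.50 / (1 + 4·0.50) = 2.500 / 3.000 = 0.833.

0.833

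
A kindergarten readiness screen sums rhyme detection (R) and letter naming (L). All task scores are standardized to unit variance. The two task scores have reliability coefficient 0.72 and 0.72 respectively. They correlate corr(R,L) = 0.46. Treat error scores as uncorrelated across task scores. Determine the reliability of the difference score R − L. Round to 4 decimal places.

0.4815

Var(R−L) = 1 + 1 − 2·0.46 = 2 − 0.92 = 1.08.
Because errors are independent across components, Cov(Tᵢ,Tⱼ) = Cov(Xᵢ,Xⱼ); the off-diagonal part of the true-score variance is the same as above.
True-score variance = [0.72 + 0.72] − 0.92 = 1.44 − 0.92 = 0.52.
Reliability = 0.52 / 1.08 = 0.4815.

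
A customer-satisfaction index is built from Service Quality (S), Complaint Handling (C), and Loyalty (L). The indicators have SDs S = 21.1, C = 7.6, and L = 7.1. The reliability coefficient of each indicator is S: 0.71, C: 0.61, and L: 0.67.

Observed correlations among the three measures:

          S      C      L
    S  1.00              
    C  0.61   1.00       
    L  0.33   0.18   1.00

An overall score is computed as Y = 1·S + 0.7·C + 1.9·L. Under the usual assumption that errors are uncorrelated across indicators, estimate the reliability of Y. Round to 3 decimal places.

Var(Y) = 21.1² + 0.7²·7.6² + 1.9²·7.1² + 2·[0.7·21.1·7.6·0.61 + 1.9·21.1·7.1·0.33 + 1.33·7.6·7.1·0.18] = 655.493 + 350.645 = 1006.14.
Because errors are independent across components, Cov(Tᵢ,Tⱼ) = Cov(Xᵢ,Xⱼ); the off-diagonal part of the true-score variance is the same as above.
True-score variance = [21.1²·0.71 + 0.7²·7.6²·0.61 + 1.9²·7.1²·0.67] + 350.645 = 455.29 + 350.645 = 805.935.
Reliability = 805.935 / 1006.14 = 0.801.

0.801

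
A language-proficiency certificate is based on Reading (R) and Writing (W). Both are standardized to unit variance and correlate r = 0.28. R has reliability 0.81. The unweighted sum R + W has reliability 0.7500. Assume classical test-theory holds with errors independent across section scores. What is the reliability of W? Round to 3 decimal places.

0.550

Var(R+W) = 2 + 2·0.28 = 2.560.
True-score variance = ρ_R + ρ_W + 2·0.28, so 0.7500 = (0.81 + ρ_W + 0.56) / 2.560.
ρ_W = 0.7500·2.560 − 0.81 − 0.56 = 0.550.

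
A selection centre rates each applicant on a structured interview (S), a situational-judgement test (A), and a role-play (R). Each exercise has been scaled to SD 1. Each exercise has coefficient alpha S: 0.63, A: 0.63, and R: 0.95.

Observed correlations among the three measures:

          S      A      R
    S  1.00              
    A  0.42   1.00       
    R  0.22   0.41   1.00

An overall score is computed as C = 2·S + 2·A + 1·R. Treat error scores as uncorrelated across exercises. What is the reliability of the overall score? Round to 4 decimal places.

Var(C) = 2² + 2² + 1 + 2·[4·0.42 + 2·0.22 + 2·0.41] = 9 + 5.88 = 14.88.
Under uncorrelated errors the observed covariances equal the true-score covariances, so only the own-variance terms attenuate.
True-score variance = [2²·0.63 + 2²·0.63 + 0.95] + 5.88 = 5.99 + 5.88 = 11.87.
Reliability = 11.87 / 14.88 = 0.7977.

0.7977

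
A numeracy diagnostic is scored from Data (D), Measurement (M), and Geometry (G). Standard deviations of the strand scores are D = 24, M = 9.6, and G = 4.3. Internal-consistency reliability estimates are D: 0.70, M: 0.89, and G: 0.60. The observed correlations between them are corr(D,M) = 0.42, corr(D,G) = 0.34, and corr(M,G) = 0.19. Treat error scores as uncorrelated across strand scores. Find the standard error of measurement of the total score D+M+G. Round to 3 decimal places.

Var(total) = 686.65 + 279.398 = 966.048.
True-score variance = 496.316 + 279.398 = 775.715, so reliability = 0.8030.
Error variance = 966.048 − 775.715 = 190.334; SEM = √190.334 = 13.796.

13.796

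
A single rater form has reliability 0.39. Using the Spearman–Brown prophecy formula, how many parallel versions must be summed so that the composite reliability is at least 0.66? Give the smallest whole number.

4

k ≥ ρ*(1−ρ₁)/(ρ₁(1−ρ*)) = 0.66·0.61 / (0.39·0.34) = 3.036.
Smallest integer k = 4.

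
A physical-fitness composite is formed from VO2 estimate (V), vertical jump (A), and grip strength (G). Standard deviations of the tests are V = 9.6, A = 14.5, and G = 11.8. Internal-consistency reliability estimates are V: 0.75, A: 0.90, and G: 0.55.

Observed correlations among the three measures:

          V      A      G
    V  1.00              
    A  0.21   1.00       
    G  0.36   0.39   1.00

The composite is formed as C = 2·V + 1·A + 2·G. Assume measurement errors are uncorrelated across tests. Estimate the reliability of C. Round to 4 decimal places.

0.8029

Var(C) = 2²·9.6² + 14.5² + 2²·11.8² + 2·[2·9.6·14.5·0.21 + 4·9.6·11.8·0.36 + 2·14.5·11.8·0.39] = 1135.85 + 710.09 = 1845.94.
Because errors are independent across components, Cov(Tᵢ,Tⱼ) = Cov(Xᵢ,Xⱼ); the off-diagonal part of the true-score variance is the same as above.
True-score variance = [2²·9.6²·0.75 + 14.5²·0.90 + 2²·11.8²·0.55] + 710.09 = 772.033 + 710.09 = 1482.12.
Reliability = 1482.12 / 1845.94 = 0.8029.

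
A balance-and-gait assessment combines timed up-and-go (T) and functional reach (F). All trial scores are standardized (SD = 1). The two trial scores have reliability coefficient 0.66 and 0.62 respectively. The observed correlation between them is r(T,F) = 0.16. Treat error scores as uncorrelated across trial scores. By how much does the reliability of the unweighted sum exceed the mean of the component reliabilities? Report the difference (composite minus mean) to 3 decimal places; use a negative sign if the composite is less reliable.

Var(sum) = 2 + 0.32 = 2.32; true-score variance = 1.28 + 0.32 = 1.6; composite reliability = 0.6897.
Mean component reliability = 0.6400.
Difference = 0.6897 − 0.6400 = 0.050.

0.050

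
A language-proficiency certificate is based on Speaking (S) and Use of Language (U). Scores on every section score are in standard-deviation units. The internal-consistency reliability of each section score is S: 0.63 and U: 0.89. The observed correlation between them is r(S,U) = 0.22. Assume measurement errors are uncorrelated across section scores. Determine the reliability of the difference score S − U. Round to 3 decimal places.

Var(S−U) = 1 + 1 − 2·0.22 = 2 − 0.44 = 1.56.
With uncorrelated errors the cross-covariances are all true-score covariance, so they carry over unchanged; only the diagonal terms shrink to ρᵢσᵢ².
True-score variance = [0.63 + 0.89] − 0.44 = 1.52 − 0.44 = 1.08.
Reliability = 1.08 / 1.56 = 0.692.

0.692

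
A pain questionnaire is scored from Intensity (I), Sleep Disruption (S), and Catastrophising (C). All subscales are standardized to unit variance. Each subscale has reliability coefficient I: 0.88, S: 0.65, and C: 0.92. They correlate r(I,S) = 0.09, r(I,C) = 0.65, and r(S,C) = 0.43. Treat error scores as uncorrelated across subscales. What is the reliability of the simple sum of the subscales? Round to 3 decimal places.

Var(I+S+C) = 3 + 2·[0.09 + 0.65 + 0.43] = 3 + 2.34 = 5.34.
Under uncorrelated errors the observed covariances equal the true-score covariances, so only the own-variance terms attenuate.
True-score variance = [0.88 + 0.65 + 0.92] + 2.34 = 2.45 + 2.34 = 4.79.
Reliability = 4.79 / 5.34 = 0.897.

0.897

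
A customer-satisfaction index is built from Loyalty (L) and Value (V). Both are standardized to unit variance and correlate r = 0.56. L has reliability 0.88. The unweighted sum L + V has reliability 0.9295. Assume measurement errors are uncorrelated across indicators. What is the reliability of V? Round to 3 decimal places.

Var(L+V) = 2 + 2·0.56 = 3.120.
True-score variance = ρ_L + ρ_V + 2·0.56, so 0.9295 = (0.88 + ρ_V + 1.12) / 3.120.
ρ_V = 0.9295·3.120 − 0.88 − 1.12 = 0.900.

0.900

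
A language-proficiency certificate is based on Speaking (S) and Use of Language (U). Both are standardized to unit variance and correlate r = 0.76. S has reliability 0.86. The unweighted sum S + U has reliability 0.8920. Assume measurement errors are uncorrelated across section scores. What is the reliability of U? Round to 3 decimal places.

Var(S+U) = 2 + 2·0.76 = 3.520.
True-score variance = ρ_S + ρ_U + 2·0.76, so 0.8920 = (0.86 + ρ_U + 1.52) / 3.520.
ρ_U = 0.8920·3.520 − 0.86 − 1.52 = 0.760.

0.760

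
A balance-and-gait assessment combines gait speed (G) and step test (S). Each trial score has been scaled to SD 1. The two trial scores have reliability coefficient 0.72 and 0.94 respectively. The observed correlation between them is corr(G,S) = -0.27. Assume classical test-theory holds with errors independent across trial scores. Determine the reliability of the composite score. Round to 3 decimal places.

Var(G+S) = 2 + 2·[(-0.27)] = 2 − 0.54 = 1.46.
Because errors are independent across components, Cov(Tᵢ,Tⱼ) = Cov(Xᵢ,Xⱼ); the off-diagonal part of the true-score variance is the same as above.
True-score variance = [0.72 + 0.94] − 0.54 = 1.66 − 0.54 = 1.12.
Reliability = 1.12 / 1.46 = 0.767.

0.767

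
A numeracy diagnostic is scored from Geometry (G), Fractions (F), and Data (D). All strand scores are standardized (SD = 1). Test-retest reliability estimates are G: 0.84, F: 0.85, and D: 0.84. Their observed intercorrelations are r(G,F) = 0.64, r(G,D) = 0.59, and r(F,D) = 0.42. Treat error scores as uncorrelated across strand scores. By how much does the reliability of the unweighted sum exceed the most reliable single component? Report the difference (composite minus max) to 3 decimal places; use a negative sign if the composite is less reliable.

0.075

Var(sum) = 3 + 3.3 = 6.3; true-score variance = 2.53 + 3.3 = 5.83; composite reliability = 0.9254.
Max component reliability = 0.8500.
Difference = 0.9254 − 0.8500 = 0.075.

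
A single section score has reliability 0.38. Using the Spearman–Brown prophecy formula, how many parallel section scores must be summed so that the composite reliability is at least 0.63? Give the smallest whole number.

3

k ≥ ρ*(1−ρ₁)/(ρ₁(1−ρ*)) = 0.63·0.62 / (0.38·0.37) = 2.778.
Smallest integer k = 3.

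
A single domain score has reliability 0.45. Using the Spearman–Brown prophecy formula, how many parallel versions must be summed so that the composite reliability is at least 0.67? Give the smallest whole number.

k ≥ ρ*(1−ρ₁)/(ρ₁(1−ρ*)) = 0.67·0.55 / (0.45·0.33) = 2.481.
Smallest integer k = 3.

3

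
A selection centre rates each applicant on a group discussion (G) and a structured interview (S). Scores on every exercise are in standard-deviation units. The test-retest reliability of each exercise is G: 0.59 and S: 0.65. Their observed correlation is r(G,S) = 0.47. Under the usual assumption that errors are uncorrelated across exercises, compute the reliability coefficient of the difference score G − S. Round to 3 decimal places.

0.283

Var(G−S) = 1 + 1 − 2·0.47 = 2 − 0.94 = 1.06.
Because errors are independent across components, Cov(Tᵢ,Tⱼ) = Cov(Xᵢ,Xⱼ); the off-diagonal part of the true-score variance is the same as above.
True-score variance = [0.59 + 0.65] − 0.94 = 1.24 − 0.94 = 0.3.
Reliability = 0.3 / 1.06 = 0.283.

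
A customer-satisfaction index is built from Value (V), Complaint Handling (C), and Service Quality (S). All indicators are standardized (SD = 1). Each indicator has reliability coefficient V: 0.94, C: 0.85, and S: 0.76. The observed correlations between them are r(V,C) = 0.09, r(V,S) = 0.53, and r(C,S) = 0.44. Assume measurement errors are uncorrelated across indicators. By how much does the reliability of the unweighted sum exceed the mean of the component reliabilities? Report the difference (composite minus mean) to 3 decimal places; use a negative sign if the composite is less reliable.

Var(sum) = 3 + 2.12 = 5.12; true-score variance = 2.55 + 2.12 = 4.67; composite reliability = 0.9121.
Mean component reliability = 0.8500.
Difference = 0.9121 − 0.8500 = 0.062.

0.062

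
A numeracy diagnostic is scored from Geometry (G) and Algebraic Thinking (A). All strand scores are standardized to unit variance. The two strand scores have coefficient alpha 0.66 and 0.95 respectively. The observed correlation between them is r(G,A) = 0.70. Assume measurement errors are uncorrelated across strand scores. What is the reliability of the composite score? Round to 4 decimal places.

Var(G+A) = 2 + 2·[0.70] = 2 + 1.4 = 3.4.
With uncorrelated errors the cross-covariances are all true-score covariance, so they carry over unchanged; only the diagonal terms shrink to ρᵢσᵢ².
True-score variance = [0.66 + 0.95] + 1.4 = 1.61 + 1.4 = 3.01.
Reliability = 3.01 / 3.4 = 0.8853.

0.8853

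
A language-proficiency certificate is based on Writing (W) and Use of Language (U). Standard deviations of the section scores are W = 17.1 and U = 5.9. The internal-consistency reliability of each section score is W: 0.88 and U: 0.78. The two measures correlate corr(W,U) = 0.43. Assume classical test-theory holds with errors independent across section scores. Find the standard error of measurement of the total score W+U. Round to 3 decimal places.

6.538

Var(total) = 327.22 + 86.7654 = 413.985.
True-score variance = 284.473 + 86.7654 = 371.238, so reliability = 0.8967.
Error variance = 413.985 − 371.238 = 42.7474; SEM = √42.7474 = 6.538.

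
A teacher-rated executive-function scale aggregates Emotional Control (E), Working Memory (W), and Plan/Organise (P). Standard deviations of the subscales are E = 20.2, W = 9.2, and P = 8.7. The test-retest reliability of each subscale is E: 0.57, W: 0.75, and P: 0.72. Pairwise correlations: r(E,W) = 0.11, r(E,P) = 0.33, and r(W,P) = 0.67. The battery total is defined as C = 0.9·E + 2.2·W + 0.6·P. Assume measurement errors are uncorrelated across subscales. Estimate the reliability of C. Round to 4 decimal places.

0.7604

Var(C) = 0.9²·20.2² + 2.2²·9.2² + 0.6²·8.7² + 2·[1.98·20.2·9.2·0.11 + 0.54·20.2·8.7·0.33 + 1.32·9.2·8.7·0.67] = 767.418 + 285.16 = 1052.58.
Because errors are independent across components, Cov(Tᵢ,Tⱼ) = Cov(Xᵢ,Xⱼ); the off-diagonal part of the true-score variance is the same as above.
True-score variance = [0.9²·20.2²·0.57 + 2.2²·9.2²·0.75 + 0.6²·8.7²·0.72] + 285.16 = 515.254 + 285.16 = 800.415.
Reliability = 800.415 / 1052.58 = 0.7604.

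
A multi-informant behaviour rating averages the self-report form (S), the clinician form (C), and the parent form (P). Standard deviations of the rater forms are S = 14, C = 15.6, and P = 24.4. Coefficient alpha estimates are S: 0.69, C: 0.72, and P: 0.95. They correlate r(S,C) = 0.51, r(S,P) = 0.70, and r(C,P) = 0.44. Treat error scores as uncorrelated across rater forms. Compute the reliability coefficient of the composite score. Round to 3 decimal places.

Var(S+C+P) = 14² + 15.6² + 24.4² + 2·[14·15.6·0.51 + 14·24.4·0.70 + 15.6·24.4·0.44] = 1034.72 + 1035.97 = 2070.69.
With uncorrelated errors the cross-covariances are all true-score covariance, so they carry over unchanged; only the diagonal terms shrink to ρᵢσᵢ².
True-score variance = [14²·0.69 + 15.6²·0.72 + 24.4²·0.95] + 1035.97 = 876.051 + 1035.97 = 1912.02.
Reliability = 1912.02 / 2070.69 = 0.923.

0.923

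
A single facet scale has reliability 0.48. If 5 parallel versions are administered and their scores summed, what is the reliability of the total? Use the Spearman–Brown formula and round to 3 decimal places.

0.822

ρ_k = kρ / (1 + (k−1)ρ) = 5·0.48 / (1 + 4·0.48) = 2.400 / 2.920 = 0.822.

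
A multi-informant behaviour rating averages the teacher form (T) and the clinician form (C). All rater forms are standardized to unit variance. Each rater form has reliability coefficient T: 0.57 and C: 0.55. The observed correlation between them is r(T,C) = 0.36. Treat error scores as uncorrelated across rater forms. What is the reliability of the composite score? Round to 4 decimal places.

Var(T+C) = 2 + 2·[0.36] = 2 + 0.72 = 2.72.
Because errors are independent across components, Cov(Tᵢ,Tⱼ) = Cov(Xᵢ,Xⱼ); the off-diagonal part of the true-score variance is the same as above.
True-score variance = [0.57 + 0.55] + 0.72 = 1.12 + 0.72 = 1.84.
Reliability = 1.84 / 2.72 = 0.6765.

0.6765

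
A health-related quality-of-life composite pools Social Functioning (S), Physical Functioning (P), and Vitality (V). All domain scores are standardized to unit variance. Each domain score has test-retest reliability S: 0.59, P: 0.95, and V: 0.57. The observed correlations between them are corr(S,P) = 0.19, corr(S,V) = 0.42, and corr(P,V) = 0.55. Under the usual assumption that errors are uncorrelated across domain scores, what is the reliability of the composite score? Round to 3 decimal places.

Var(S+P+V) = 3 + 2·[0.19 + 0.42 + 0.55] = 3 + 2.32 = 5.32.
With uncorrelated errors the cross-covariances are all true-score covariance, so they carry over unchanged; only the diagonal terms shrink to ρᵢσᵢ².
True-score variance = [0.59 + 0.95 + 0.57] + 2.32 = 2.11 + 2.32 = 4.43.
Reliability = 4.43 / 5.32 = 0.833.

0.833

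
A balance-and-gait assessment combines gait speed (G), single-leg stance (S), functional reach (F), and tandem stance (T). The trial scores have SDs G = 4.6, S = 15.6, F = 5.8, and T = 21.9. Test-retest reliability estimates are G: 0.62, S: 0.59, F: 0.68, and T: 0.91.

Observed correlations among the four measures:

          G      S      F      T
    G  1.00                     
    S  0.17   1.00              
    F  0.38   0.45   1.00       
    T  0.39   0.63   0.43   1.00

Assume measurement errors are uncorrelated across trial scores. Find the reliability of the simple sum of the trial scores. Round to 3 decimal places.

0.894

Var(G+S+F+T) = 4.6² + 15.6² + 5.8² + 21.9² + 2·[4.6·15.6·0.17 + 4.6·5.8·0.38 + 4.6·21.9·0.39 + 15.6·5.8·0.45 + 15.6·21.9·0.63 + 5.8·21.9·0.43] = 777.77 + 744.388 = 1522.16.
With uncorrelated errors the cross-covariances are all true-score covariance, so they carry over unchanged; only the diagonal terms shrink to ρᵢσᵢ².
True-score variance = [4.6²·0.62 + 15.6²·0.59 + 5.8²·0.68 + 21.9²·0.91] + 744.388 = 616.022 + 744.388 = 1360.41.
Reliability = 1360.41 / 1522.16 = 0.894.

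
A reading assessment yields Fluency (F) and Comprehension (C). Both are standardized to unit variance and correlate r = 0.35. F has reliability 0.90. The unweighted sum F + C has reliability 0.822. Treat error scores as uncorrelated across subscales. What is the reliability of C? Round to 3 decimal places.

0.619

Var(F+C) = 2 + 2·0.35 = 2.700.
True-score variance = ρ_F + ρ_C + 2·0.35, so 0.822 = (0.90 + ρ_C + 0.70) / 2.700.
ρ_C = 0.822·2.700 − 0.90 − 0.70 = 0.619.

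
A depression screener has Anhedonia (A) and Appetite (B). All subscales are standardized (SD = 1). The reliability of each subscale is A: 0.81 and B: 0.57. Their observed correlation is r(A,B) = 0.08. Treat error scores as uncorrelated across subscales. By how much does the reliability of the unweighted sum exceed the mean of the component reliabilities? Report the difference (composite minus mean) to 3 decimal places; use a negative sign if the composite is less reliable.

Var(sum) = 2 + 0.16 = 2.16; true-score variance = 1.38 + 0.16 = 1.54; composite reliability = 0.7130.
Mean component reliability = 0.6900.
Difference = 0.7130 − 0.6900 = 0.023.

0.023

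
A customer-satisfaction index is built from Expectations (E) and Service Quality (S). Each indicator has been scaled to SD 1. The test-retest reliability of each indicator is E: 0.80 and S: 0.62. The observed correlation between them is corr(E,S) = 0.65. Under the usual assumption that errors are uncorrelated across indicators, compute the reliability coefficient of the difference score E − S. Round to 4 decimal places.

0.1714

Var(E−S) = 1 + 1 − 2·0.65 = 2 − 1.3 = 0.7.
With uncorrelated errors the cross-covariances are all true-score covariance, so they carry over unchanged; only the diagonal terms shrink to ρᵢσᵢ².
True-score variance = [0.80 + 0.62] − 1.3 = 1.42 − 1.3 = 0.12.
Reliability = 0.12 / 0.7 = 0.1714.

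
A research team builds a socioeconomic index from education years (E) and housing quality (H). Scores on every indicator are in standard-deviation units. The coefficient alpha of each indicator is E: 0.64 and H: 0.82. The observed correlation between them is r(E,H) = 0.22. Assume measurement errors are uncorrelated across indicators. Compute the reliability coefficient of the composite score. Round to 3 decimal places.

0.779

Var(E+H) = 2 + 2·[0.22] = 2 + 0.44 = 2.44.
With uncorrelated errors the cross-covariances are all true-score covariance, so they carry over unchanged; only the diagonal terms shrink to ρᵢσᵢ².
True-score variance = [0.64 + 0.82] + 0.44 = 1.46 + 0.44 = 1.9.
Reliability = 1.9 / 2.44 = 0.779.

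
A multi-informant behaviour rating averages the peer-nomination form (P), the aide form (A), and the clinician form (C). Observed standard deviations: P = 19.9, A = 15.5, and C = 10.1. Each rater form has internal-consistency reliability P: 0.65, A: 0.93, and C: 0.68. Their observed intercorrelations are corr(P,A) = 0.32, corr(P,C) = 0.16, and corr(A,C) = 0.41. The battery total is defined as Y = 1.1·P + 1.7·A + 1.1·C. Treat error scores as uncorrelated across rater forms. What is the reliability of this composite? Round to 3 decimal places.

0.871

Var(Y) = 1.1²·19.9² + 1.7²·15.5² + 1.1²·10.1² + 2·[1.87·19.9·15.5·0.32 + 1.21·19.9·10.1·0.16 + 1.87·15.5·10.1·0.41] = 1296.93 + 687.03 = 1983.96.
With uncorrelated errors the cross-covariances are all true-score covariance, so they carry over unchanged; only the diagonal terms shrink to ρᵢσᵢ².
True-score variance = [1.1²·19.9²·0.65 + 1.7²·15.5²·0.93 + 1.1²·10.1²·0.68] + 687.03 = 1041.12 + 687.03 = 1728.15.
Reliability = 1728.15 / 1983.96 = 0.871.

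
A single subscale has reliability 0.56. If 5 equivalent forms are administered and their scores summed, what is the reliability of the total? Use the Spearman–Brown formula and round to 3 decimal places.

0.864

ρ_k = kρ / (1 + (k−1)ρ) = 5·0.56 / (1 + 4·0.56) = 2.800 / 3.240 = 0.864.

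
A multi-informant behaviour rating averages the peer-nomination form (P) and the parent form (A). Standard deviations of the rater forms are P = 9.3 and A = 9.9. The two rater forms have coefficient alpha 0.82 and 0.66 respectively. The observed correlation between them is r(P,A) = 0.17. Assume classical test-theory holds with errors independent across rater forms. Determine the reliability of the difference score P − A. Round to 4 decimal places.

0.6809

Var(P−A) = 9.3² + 9.9² − 2·9.3·9.9·0.17 = 184.5 − 31.3038 = 153.196.
With uncorrelated errors the cross-covariances are all true-score covariance, so they carry over unchanged; only the diagonal terms shrink to ρᵢσᵢ².
True-score variance = [9.3²·0.82 + 9.9²·0.66] − 31.3038 = 135.608 − 31.3038 = 104.305.
Reliability = 104.305 / 153.196 = 0.6809.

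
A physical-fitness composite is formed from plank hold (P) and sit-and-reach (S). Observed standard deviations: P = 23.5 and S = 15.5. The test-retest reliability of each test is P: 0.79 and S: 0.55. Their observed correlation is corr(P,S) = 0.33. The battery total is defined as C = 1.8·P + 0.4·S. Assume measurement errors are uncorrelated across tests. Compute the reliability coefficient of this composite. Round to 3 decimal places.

0.804

Var(C) = 1.8²·23.5² + 0.4²·15.5² + 2·[0.72·23.5·15.5·0.33] = 1827.73 + 173.092 = 2000.82.
Because errors are independent across components, Cov(Tᵢ,Tⱼ) = Cov(Xᵢ,Xⱼ); the off-diagonal part of the true-score variance is the same as above.
True-score variance = [1.8²·23.5²·0.79 + 0.4²·15.5²·0.55] + 173.092 = 1434.68 + 173.092 = 1607.77.
Reliability = 1607.77 / 2000.82 = 0.804.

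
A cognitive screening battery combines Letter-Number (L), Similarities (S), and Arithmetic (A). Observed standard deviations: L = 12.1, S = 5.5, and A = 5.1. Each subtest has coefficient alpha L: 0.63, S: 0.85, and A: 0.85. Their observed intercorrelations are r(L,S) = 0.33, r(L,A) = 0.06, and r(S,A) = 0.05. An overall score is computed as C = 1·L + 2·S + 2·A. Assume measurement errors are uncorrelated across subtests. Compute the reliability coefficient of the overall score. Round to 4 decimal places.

Var(C) = 12.1² + 2²·5.5² + 2²·5.1² + 2·[2·12.1·5.5·0.33 + 2·12.1·5.1·0.06 + 4·5.5·5.1·0.05] = 371.45 + 113.876 = 485.326.
Under uncorrelated errors the observed covariances equal the true-score covariances, so only the own-variance terms attenuate.
True-score variance = [12.1²·0.63 + 2²·5.5²·0.85 + 2²·5.1²·0.85] + 113.876 = 283.522 + 113.876 = 397.399.
Reliability = 397.399 / 485.326 = 0.8188.

0.8188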